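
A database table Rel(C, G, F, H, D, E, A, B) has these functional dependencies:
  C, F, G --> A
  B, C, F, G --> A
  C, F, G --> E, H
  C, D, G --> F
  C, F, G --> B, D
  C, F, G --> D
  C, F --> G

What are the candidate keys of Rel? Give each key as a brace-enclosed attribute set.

Attributes never on any right-hand side: {C} — every candidate key must contain it.
{C, F}⁺ = {A, B, C, D, E, F, G, H}, which is every attribute, so {C, F} is a candidate key.
{C, D, G}⁺ = {A, B, C, D, E, F, G, H}, which is every attribute, so {C, D, G} is a candidate key.
Any other superkey properly contains one of these, so there are no further candidate keys.

{C, D, G}, {C, F}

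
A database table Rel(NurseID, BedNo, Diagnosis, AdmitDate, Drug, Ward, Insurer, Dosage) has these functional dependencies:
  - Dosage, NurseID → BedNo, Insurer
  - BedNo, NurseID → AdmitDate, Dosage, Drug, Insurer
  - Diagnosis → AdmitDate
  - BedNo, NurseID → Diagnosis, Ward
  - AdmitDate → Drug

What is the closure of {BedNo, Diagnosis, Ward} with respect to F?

{AdmitDate, BedNo, Diagnosis, Drug, Ward}

Start with {BedNo, Diagnosis, Ward}.
Diagnosis → AdmitDate applies; add {AdmitDate} → now {AdmitDate, BedNo, Diagnosis, Ward}.
AdmitDate → Drug applies; add {Drug} → now {AdmitDate, BedNo, Diagnosis, Drug, Ward}.
No further FD applies.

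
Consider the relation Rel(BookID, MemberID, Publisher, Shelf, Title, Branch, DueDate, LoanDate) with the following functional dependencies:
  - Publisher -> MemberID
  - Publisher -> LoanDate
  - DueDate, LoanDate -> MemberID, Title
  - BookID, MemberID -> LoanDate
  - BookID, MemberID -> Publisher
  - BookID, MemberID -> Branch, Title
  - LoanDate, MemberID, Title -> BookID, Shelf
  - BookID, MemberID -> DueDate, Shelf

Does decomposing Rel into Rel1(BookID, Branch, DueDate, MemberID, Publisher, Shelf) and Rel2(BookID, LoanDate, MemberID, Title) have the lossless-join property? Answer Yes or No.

Yes

Common attributes: {BookID, MemberID}; their closure is {BookID, Branch, DueDate, LoanDate, MemberID, Publisher, Shelf, Title}.
Since Rel1 ⊆ {BookID, Branch, DueDate, LoanDate, MemberID, Publisher, Shelf, Title}, the intersection is a superkey of Rel1; the decomposition is lossless.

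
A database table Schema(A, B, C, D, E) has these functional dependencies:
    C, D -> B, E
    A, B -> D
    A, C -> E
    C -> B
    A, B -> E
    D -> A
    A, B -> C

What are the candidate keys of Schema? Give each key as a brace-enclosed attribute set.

{A, B} is a candidate key since {A, B}⁺ = {A, B, C, D, E} covers every attribute.
{A, C} is a candidate key since {A, C}⁺ = {A, B, C, D, E} covers every attribute.
{B, D} is a candidate key since {B, D}⁺ = {A, B, C, D, E} covers every attribute.
{C, D} is a candidate key since {C, D}⁺ = {A, B, C, D, E} covers every attribute.
These are minimal and exhaustive — every other superkey contains one of them.

{A, B}, {A, C}, {B, D}, {C, D}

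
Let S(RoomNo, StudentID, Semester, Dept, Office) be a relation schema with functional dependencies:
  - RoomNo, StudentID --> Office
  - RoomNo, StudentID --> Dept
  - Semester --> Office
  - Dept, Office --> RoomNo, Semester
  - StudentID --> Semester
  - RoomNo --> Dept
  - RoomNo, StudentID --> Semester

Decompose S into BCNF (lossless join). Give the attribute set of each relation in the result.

Candidate keys of the original relation: {Dept, StudentID}, {RoomNo, StudentID}.
Within {Dept, Office, RoomNo, Semester, StudentID}: {Semester}⁺ ∩ {Dept, Office, RoomNo, Semester, StudentID} = {Office, Semester}, not the whole set, so Semester --> Office violates BCNF; decompose into {Office, Semester} and {Dept, RoomNo, Semester, StudentID}.
{Office, Semester} is in BCNF.
Within {Dept, RoomNo, Semester, StudentID}: {StudentID}⁺ ∩ {Dept, RoomNo, Semester, StudentID} = {Semester, StudentID}, not the whole set, so StudentID --> Semester violates BCNF; decompose into {Semester, StudentID} and {Dept, RoomNo, StudentID}.
{Semester, StudentID} is in BCNF.
Within {Dept, RoomNo, StudentID}: {RoomNo}⁺ ∩ {Dept, RoomNo, StudentID} = {Dept, RoomNo}, not the whole set, so RoomNo --> Dept violates BCNF; decompose into {Dept, RoomNo} and {RoomNo, StudentID}.
{Dept, RoomNo} is in BCNF.
{RoomNo, StudentID} is in BCNF.

{Dept, RoomNo}; {Office, Semester}; {RoomNo, StudentID}; {Semester, StudentID}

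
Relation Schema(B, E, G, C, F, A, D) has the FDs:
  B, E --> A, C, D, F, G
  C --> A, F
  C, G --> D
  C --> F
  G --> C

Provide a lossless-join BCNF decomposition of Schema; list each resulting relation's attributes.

{A, C, F}; {B, E, G}; {C, D, G}

Candidate key of the original relation: {B, E}.
Within {A, B, C, D, E, F, G}: {C}⁺ ∩ {A, B, C, D, E, F, G} = {A, C, F}, not the whole set, so C --> A, F violates BCNF; decompose into {A, C, F} and {B, C, D, E, G}.
{A, C, F}: every determinant is a superkey — BCNF.
Within {B, C, D, E, G}: {C, G}⁺ ∩ {B, C, D, E, G} = {C, D, G}, not the whole set, so C, G --> D violates BCNF; decompose into {C, D, G} and {B, C, E, G}.
{C, D, G}: every determinant is a superkey — BCNF.
Within {B, C, E, G}: {G}⁺ ∩ {B, C, E, G} = {C, G}, not the whole set, so G --> C violates BCNF; decompose into {C, G} and {B, E, G}.
{C, G}: every determinant is a superkey — BCNF.
{B, E, G}: every determinant is a superkey — BCNF.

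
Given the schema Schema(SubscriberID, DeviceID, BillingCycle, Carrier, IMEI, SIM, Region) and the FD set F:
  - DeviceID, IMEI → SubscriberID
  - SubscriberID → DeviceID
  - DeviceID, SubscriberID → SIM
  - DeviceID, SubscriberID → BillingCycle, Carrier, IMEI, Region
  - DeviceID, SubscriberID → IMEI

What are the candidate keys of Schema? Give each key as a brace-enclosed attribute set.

{DeviceID, IMEI}, {SubscriberID}

{SubscriberID}⁺ = {BillingCycle, Carrier, DeviceID, IMEI, Region, SIM, SubscriberID} — all of the relation — so {SubscriberID} is a candidate key.
{DeviceID, IMEI}⁺ = {BillingCycle, Carrier, DeviceID, IMEI, Region, SIM, SubscriberID} — all of the relation — so {DeviceID, IMEI} is a candidate key.
No proper subset of any of these is a key, and no other minimal superkey exists.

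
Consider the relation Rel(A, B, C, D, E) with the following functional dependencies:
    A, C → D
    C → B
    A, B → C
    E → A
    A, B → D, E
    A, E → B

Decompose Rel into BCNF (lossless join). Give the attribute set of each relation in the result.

Candidate keys of the original relation: {A, B}, {A, C}, {E}.
Within {A, B, C, D, E}: {C}⁺ ∩ {A, B, C, D, E} = {B, C}, not the whole set, so C → B violates BCNF; decompose into {B, C} and {A, C, D, E}.
{B, C} is in BCNF.
{A, C, D, E} is in BCNF.

{A, C, D, E}; {B, C}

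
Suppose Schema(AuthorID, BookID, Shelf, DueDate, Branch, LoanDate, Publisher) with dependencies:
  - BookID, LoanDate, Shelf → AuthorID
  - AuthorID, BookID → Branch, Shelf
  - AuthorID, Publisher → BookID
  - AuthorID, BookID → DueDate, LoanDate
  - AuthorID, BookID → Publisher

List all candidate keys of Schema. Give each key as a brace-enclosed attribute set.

Closure of {AuthorID, BookID} is {AuthorID, BookID, Branch, DueDate, LoanDate, Publisher, Shelf}, the whole schema; {AuthorID, BookID} is a candidate key.
Closure of {AuthorID, Publisher} is {AuthorID, BookID, Branch, DueDate, LoanDate, Publisher, Shelf}, the whole schema; {AuthorID, Publisher} is a candidate key.
Closure of {BookID, LoanDate, Shelf} is {AuthorID, BookID, Branch, DueDate, LoanDate, Publisher, Shelf}, the whole schema; {BookID, LoanDate, Shelf} is a candidate key.
Any other superkey properly contains one of these, so there are no further candidate keys.

{AuthorID, BookID}, {AuthorID, Publisher}, {BookID, LoanDate, Shelf}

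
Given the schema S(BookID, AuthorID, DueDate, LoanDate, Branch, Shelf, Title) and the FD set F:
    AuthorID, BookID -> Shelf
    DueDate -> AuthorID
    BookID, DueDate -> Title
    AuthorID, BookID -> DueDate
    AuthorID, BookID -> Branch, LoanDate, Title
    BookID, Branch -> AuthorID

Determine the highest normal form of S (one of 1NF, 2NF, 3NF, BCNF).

Candidate keys: {AuthorID, BookID}, {BookID, Branch}, {BookID, DueDate}. Prime attributes: {AuthorID, BookID, Branch, DueDate}.
DueDate -> AuthorID breaks BCNF: {DueDate}⁺ = {AuthorID, DueDate}, so {DueDate} is not a superkey.
Its right-hand attributes {AuthorID} are all prime, as are those of every other non-superkey FD — the relation is in 3NF.

3NF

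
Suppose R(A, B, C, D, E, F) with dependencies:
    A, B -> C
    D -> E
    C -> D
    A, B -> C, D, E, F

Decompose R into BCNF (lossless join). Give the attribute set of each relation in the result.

{A, B, C, F}; {C, D}; {D, E}

Candidate key of the original relation: {A, B}.
In {A, B, C, D, E, F}, {D} is not a superkey ({D}⁺ restricted to this set is {D, E}), so split on D -> E into {D, E} and {A, B, C, D, F}.
{D, E} has no BCNF violation.
In {A, B, C, D, F}, {C} is not a superkey ({C}⁺ restricted to this set is {C, D}), so split on C -> D into {C, D} and {A, B, C, F}.
{C, D} has no BCNF violation.
{A, B, C, F} has no BCNF violation.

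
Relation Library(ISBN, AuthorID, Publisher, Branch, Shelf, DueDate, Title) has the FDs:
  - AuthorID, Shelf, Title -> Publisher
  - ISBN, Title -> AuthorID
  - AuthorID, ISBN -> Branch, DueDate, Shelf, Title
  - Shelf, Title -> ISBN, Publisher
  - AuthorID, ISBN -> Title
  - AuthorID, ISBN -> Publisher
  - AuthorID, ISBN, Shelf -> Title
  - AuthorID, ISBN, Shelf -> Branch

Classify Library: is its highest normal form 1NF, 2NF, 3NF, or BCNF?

BCNF

Candidate keys: {AuthorID, ISBN}, {ISBN, Title}, {Shelf, Title}. Prime attributes: {AuthorID, ISBN, Shelf, Title}.
Every FD has a superkey on the left, so the relation is in BCNF.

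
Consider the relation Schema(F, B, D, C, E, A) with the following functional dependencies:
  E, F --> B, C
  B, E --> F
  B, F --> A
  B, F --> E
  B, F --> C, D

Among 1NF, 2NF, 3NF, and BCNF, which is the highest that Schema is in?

BCNF

Candidate keys: {B, E}, {B, F}, {E, F}. Prime attributes: {B, E, F}.
The left-hand side of every FD is a superkey, so BCNF is satisfied.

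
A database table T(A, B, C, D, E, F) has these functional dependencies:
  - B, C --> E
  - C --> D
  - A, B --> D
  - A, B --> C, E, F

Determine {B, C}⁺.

Start with {B, C}.
B, C --> E applies; add {E} → now {B, C, E}.
C --> D applies; add {D} → now {B, C, D, E}.
No further FD applies.

{B, C, D, E}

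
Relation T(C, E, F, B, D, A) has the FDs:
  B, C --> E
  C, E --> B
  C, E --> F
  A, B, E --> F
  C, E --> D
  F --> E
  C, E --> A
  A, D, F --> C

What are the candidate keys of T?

{A, B, D, E}, {A, D, F}, {B, C}, {C, E}, {C, F}

{B, C}⁺ = {A, B, C, D, E, F}, which is every attribute, so {B, C} is a candidate key.
{C, E}⁺ = {A, B, C, D, E, F}, which is every attribute, so {C, E} is a candidate key.
{C, F}⁺ = {A, B, C, D, E, F}, which is every attribute, so {C, F} is a candidate key.
{A, D, F}⁺ = {A, B, C, D, E, F}, which is every attribute, so {A, D, F} is a candidate key.
{A, B, D, E}⁺ = {A, B, C, D, E, F}, which is every attribute, so {A, B, D, E} is a candidate key.
No proper subset of any of these is a key, and no other minimal superkey exists.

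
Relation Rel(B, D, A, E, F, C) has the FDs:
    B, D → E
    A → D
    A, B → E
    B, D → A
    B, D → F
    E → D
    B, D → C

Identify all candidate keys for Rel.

Attributes never on any right-hand side: {B} — every candidate key must contain it.
Closure of {A, B} is {A, B, C, D, E, F}, the whole schema; {A, B} is a candidate key.
Closure of {B, D} is {A, B, C, D, E, F}, the whole schema; {B, D} is a candidate key.
Closure of {B, E} is {A, B, C, D, E, F}, the whole schema; {B, E} is a candidate key.
These are minimal and exhaustive — every other superkey contains one of them.

{A, B}, {B, D}, {B, E}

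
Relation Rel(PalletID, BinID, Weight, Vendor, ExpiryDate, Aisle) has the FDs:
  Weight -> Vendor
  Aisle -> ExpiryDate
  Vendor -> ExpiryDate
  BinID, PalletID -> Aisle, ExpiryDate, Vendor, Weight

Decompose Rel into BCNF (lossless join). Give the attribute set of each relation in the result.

Candidate key of the original relation: {BinID, PalletID}.
In {Aisle, BinID, ExpiryDate, PalletID, Vendor, Weight}, {Weight} is not a superkey ({Weight}⁺ restricted to this set is {ExpiryDate, Vendor, Weight}), so split on Weight -> ExpiryDate, Vendor into {ExpiryDate, Vendor, Weight} and {Aisle, BinID, PalletID, Weight}.
In {ExpiryDate, Vendor, Weight}, {Vendor} is not a superkey ({Vendor}⁺ restricted to this set is {ExpiryDate, Vendor}), so split on Vendor -> ExpiryDate into {ExpiryDate, Vendor} and {Vendor, Weight}.
{ExpiryDate, Vendor} has no BCNF violation.
{Vendor, Weight} has no BCNF violation.
{Aisle, BinID, PalletID, Weight} has no BCNF violation.

{Aisle, BinID, PalletID, Weight}; {ExpiryDate, Vendor}; {Vendor, Weight}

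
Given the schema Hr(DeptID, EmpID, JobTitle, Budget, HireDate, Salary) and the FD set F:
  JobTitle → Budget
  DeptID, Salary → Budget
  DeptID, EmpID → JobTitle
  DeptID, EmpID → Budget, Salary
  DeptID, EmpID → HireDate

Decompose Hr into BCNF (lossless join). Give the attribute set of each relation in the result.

{Budget, JobTitle}; {DeptID, EmpID, HireDate, JobTitle, Salary}

Candidate key of the original relation: {DeptID, EmpID}.
Within {Budget, DeptID, EmpID, HireDate, JobTitle, Salary}: {JobTitle}⁺ ∩ {Budget, DeptID, EmpID, HireDate, JobTitle, Salary} = {Budget, JobTitle}, not the whole set, so JobTitle → Budget violates BCNF; decompose into {Budget, JobTitle} and {DeptID, EmpID, HireDate, JobTitle, Salary}.
{Budget, JobTitle}: every determinant is a superkey — BCNF.
{DeptID, EmpID, HireDate, JobTitle, Salary}: every determinant is a superkey — BCNF.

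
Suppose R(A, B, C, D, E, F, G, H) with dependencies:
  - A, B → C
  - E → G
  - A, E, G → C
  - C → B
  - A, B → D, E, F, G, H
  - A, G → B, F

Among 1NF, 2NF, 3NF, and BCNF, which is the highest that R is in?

3NF

Candidate keys: {A, B}, {A, C}, {A, E}, {A, G}. Prime attributes: {A, B, C, E, G}.
For E → G we have {E}⁺ = {E, G}; {E} is not a superkey, so BCNF fails.
Its right-hand attributes {G} are all prime, as are those of every other non-superkey FD — the relation is in 3NF.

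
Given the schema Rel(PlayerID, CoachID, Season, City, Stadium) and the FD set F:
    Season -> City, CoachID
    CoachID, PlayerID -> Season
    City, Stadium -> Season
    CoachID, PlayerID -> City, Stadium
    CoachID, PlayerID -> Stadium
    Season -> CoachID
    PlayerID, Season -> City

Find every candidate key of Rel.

{City, PlayerID, Stadium}, {CoachID, PlayerID}, {PlayerID, Season}

Attributes never on any right-hand side: {PlayerID} — every candidate key must contain it.
{CoachID, PlayerID} is a candidate key since {CoachID, PlayerID}⁺ = {City, CoachID, PlayerID, Season, Stadium} covers every attribute.
{PlayerID, Season} is a candidate key since {PlayerID, Season}⁺ = {City, CoachID, PlayerID, Season, Stadium} covers every attribute.
{City, PlayerID, Stadium} is a candidate key since {City, PlayerID, Stadium}⁺ = {City, CoachID, PlayerID, Season, Stadium} covers every attribute.
These are minimal and exhaustive — every other superkey contains one of them.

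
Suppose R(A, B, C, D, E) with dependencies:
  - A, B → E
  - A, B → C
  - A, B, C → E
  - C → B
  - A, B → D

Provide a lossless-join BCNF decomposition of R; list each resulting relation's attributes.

{A, C, D, E}; {B, C}

Candidate keys of the original relation: {A, B}, {A, C}.
In {A, B, C, D, E}, {C} is not a superkey ({C}⁺ restricted to this set is {B, C}), so split on C → B into {B, C} and {A, C, D, E}.
{B, C} has no BCNF violation.
{A, C, D, E} has no BCNF violation.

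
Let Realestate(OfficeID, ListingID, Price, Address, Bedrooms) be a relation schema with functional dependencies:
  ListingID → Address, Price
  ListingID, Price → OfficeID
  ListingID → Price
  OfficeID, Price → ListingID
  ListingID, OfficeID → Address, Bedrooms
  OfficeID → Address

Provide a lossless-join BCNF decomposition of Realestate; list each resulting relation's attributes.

Candidate keys of the original relation: {ListingID}, {OfficeID, Price}.
Within {Address, Bedrooms, ListingID, OfficeID, Price}: {OfficeID}⁺ ∩ {Address, Bedrooms, ListingID, OfficeID, Price} = {Address, OfficeID}, not the whole set, so OfficeID → Address violates BCNF; decompose into {Address, OfficeID} and {Bedrooms, ListingID, OfficeID, Price}.
{Address, OfficeID}: every determinant is a superkey — BCNF.
{Bedrooms, ListingID, OfficeID, Price}: every determinant is a superkey — BCNF.

{Address, OfficeID}; {Bedrooms, ListingID, OfficeID, Price}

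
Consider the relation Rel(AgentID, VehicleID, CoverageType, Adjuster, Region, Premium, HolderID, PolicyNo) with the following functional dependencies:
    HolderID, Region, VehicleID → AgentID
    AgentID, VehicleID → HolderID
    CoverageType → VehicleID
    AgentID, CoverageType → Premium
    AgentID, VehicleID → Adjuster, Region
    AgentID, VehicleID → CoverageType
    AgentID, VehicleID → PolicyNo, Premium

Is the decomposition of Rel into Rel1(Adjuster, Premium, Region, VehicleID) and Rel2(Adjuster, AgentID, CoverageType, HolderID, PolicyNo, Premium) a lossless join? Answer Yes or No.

No

The shared attributes are {Adjuster, Premium} and {Adjuster, Premium}⁺ = {Adjuster, Premium}.
Neither Rel1 nor Rel2 is contained in that closure, so the decomposition is lossy.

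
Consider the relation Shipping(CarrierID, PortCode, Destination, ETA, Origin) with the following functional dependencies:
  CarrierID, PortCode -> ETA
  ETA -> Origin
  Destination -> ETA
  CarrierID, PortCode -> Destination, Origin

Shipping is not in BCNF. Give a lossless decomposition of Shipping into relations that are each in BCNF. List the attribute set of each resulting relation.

{CarrierID, Destination, PortCode}; {Destination, ETA}; {ETA, Origin}

Candidate key of the original relation: {CarrierID, PortCode}.
Within {CarrierID, Destination, ETA, Origin, PortCode}: {ETA}⁺ ∩ {CarrierID, Destination, ETA, Origin, PortCode} = {ETA, Origin}, not the whole set, so ETA -> Origin violates BCNF; decompose into {ETA, Origin} and {CarrierID, Destination, ETA, PortCode}.
{ETA, Origin} is in BCNF.
Within {CarrierID, Destination, ETA, PortCode}: {Destination}⁺ ∩ {CarrierID, Destination, ETA, PortCode} = {Destination, ETA}, not the whole set, so Destination -> ETA violates BCNF; decompose into {Destination, ETA} and {CarrierID, Destination, PortCode}.
{Destination, ETA} is in BCNF.
{CarrierID, Destination, PortCode} is in BCNF.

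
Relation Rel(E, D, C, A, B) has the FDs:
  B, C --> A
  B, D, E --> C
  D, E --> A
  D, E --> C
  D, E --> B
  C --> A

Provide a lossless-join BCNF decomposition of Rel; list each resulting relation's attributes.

Candidate key of the original relation: {D, E}.
Within {A, B, C, D, E}: {B, C}⁺ ∩ {A, B, C, D, E} = {A, B, C}, not the whole set, so B, C --> A violates BCNF; decompose into {A, B, C} and {B, C, D, E}.
Within {A, B, C}: {C}⁺ ∩ {A, B, C} = {A, C}, not the whole set, so C --> A violates BCNF; decompose into {A, C} and {B, C}.
{A, C} has no BCNF violation.
{B, C} has no BCNF violation.
{B, C, D, E} has no BCNF violation.

{A, C}; {B, C, D, E}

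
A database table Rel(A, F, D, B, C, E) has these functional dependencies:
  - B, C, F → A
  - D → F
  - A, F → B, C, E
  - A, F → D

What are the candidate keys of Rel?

{A, D}⁺ = {A, B, C, D, E, F} — all of the relation — so {A, D} is a candidate key.
{A, F}⁺ = {A, B, C, D, E, F} — all of the relation — so {A, F} is a candidate key.
{B, C, D}⁺ = {A, B, C, D, E, F} — all of the relation — so {B, C, D} is a candidate key.
{B, C, F}⁺ = {A, B, C, D, E, F} — all of the relation — so {B, C, F} is a candidate key.
Any other superkey properly contains one of these, so there are no further candidate keys.

{A, D}, {A, F}, {B, C, D}, {B, C, F}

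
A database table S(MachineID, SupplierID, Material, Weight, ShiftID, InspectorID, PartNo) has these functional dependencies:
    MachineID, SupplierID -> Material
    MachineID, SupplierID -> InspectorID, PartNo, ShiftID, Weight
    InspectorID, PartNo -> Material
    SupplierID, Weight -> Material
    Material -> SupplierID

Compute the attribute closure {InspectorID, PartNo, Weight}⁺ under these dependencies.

Start with {InspectorID, PartNo, Weight}.
InspectorID, PartNo -> Material applies; add {Material} → now {InspectorID, Material, PartNo, Weight}.
Material -> SupplierID applies; add {SupplierID} → now {InspectorID, Material, PartNo, SupplierID, Weight}.
No further FD applies.

{InspectorID, Material, PartNo, SupplierID, Weight}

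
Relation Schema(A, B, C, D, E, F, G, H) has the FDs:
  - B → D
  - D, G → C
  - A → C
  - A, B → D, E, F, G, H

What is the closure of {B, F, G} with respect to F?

{B, C, D, F, G}

Start with {B, F, G}.
B → D applies; add {D} → now {B, D, F, G}.
D, G → C applies; add {C} → now {B, C, D, F, G}.
No further FD applies.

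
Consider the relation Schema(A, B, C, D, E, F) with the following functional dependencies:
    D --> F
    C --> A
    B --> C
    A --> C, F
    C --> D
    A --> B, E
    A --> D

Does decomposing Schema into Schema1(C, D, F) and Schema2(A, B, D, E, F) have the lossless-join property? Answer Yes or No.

No

Common attributes: {D, F}; their closure is {D, F}.
The closure covers neither Schema1 nor Schema2 entirely; the join is not lossless.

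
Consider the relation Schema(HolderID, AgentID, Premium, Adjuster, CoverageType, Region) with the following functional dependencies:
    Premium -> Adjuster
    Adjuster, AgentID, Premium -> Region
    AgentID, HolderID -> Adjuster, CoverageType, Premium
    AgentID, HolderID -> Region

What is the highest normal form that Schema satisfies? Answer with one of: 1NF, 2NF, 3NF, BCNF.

Candidate key: {AgentID, HolderID}. Prime attributes: {AgentID, HolderID}.
Premium -> Adjuster breaks BCNF: {Premium}⁺ = {Adjuster, Premium}, so {Premium} is not a superkey.
Because {Adjuster} is non-prime and the left side of Premium -> Adjuster is not a superkey, the relation is not in 3NF.
No proper subset of a key has a non-prime attribute in its closure, so there is no partial dependency; 2NF holds.

2NF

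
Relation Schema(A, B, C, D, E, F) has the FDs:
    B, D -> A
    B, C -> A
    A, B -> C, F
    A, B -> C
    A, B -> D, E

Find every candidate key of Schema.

No FD produces {B}, so it must be in every candidate key.
{A, B}⁺ = {A, B, C, D, E, F}, which is every attribute, so {A, B} is a candidate key.
{B, C}⁺ = {A, B, C, D, E, F}, which is every attribute, so {B, C} is a candidate key.
{B, D}⁺ = {A, B, C, D, E, F}, which is every attribute, so {B, D} is a candidate key.
Any other superkey properly contains one of these, so there are no further candidate keys.

{A, B}, {B, C}, {B, D}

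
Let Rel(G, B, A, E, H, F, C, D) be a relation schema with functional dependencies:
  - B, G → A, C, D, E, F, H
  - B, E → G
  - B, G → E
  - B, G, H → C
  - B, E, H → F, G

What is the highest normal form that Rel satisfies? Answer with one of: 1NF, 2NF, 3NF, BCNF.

BCNF

Candidate keys: {B, E}, {B, G}. Prime attributes: {B, E, G}.
Every FD has a superkey on the left, so the relation is in BCNF.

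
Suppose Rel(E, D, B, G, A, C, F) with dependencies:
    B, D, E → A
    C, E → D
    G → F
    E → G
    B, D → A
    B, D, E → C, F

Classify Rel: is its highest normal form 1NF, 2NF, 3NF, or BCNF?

Candidate keys: {B, C, E}, {B, D, E}. Prime attributes: {B, C, D, E}.
C, E → D: {C, E}⁺ = {C, D, E, F, G}, which is not all of the attributes, so the left side is not a superkey — BCNF is violated.
G → F determines the non-prime attribute {F} from a non-superkey — 3NF is violated.
The proper key subset {E} of {B, C, E} determines non-prime {F, G}, so the relation is not even in 2NF.

1NF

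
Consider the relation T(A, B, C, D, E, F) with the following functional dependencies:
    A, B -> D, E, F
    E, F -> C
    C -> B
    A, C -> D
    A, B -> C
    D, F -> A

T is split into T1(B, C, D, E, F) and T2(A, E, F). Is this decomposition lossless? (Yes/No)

No

Common attributes: {E, F}; their closure is {B, C, E, F}.
T1 ⊄ {B, C, E, F} and T2 ⊄ {B, C, E, F}, so the split is lossy.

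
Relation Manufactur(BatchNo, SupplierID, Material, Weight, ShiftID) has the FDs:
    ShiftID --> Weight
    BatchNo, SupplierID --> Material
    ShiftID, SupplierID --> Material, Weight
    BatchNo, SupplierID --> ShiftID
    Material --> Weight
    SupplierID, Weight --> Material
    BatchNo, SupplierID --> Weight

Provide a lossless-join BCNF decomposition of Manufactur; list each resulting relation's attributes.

Candidate key of the original relation: {BatchNo, SupplierID}.
In {BatchNo, Material, ShiftID, SupplierID, Weight}, {ShiftID} is not a superkey ({ShiftID}⁺ restricted to this set is {ShiftID, Weight}), so split on ShiftID --> Weight into {ShiftID, Weight} and {BatchNo, Material, ShiftID, SupplierID}.
{ShiftID, Weight}: every determinant is a superkey — BCNF.
In {BatchNo, Material, ShiftID, SupplierID}, {ShiftID, SupplierID} is not a superkey ({ShiftID, SupplierID}⁺ restricted to this set is {Material, ShiftID, SupplierID}), so split on ShiftID, SupplierID --> Material into {Material, ShiftID, SupplierID} and {BatchNo, ShiftID, SupplierID}.
{Material, ShiftID, SupplierID}: every determinant is a superkey — BCNF.
{BatchNo, ShiftID, SupplierID}: every determinant is a superkey — BCNF.

{BatchNo, ShiftID, SupplierID}; {Material, ShiftID, SupplierID}; {ShiftID, Weight}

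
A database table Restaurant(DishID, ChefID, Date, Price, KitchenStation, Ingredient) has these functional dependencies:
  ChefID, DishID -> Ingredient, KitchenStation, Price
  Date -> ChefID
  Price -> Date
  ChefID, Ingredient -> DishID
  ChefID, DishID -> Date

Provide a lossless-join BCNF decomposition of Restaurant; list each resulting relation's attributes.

{ChefID, Date}; {Date, Price}; {DishID, Ingredient, KitchenStation, Price}

Candidate keys of the original relation: {ChefID, DishID}, {ChefID, Ingredient}, {Date, DishID}, {Date, Ingredient}, {DishID, Price}, {Ingredient, Price}.
{ChefID, Date, DishID, Ingredient, KitchenStation, Price}: {Date} determines {ChefID, Date} here but is not a superkey — split on Date -> ChefID, giving {ChefID, Date} and {Date, DishID, Ingredient, KitchenStation, Price}.
{ChefID, Date} has no BCNF violation.
{Date, DishID, Ingredient, KitchenStation, Price}: {Price} determines {Date, Price} here but is not a superkey — split on Price -> Date, giving {Date, Price} and {DishID, Ingredient, KitchenStation, Price}.
{Date, Price} has no BCNF violation.
{DishID, Ingredient, KitchenStation, Price} has no BCNF violation.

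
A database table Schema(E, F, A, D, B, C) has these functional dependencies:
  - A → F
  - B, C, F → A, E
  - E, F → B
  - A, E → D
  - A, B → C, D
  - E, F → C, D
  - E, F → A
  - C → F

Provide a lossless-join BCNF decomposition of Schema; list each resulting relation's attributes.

Candidate keys of the original relation: {A, B}, {A, E}, {B, C}, {C, E}, {E, F}.
{A, B, C, D, E, F}: {A} determines {A, F} here but is not a superkey — split on A → F, giving {A, F} and {A, B, C, D, E}.
{A, F} is in BCNF.
{A, B, C, D, E} is in BCNF.

{A, B, C, D, E}; {A, F}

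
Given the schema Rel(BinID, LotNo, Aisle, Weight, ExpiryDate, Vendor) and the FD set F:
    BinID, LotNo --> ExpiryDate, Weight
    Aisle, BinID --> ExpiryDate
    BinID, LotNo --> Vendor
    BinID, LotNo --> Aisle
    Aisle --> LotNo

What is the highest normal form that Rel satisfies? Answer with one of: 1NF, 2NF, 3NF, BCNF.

Candidate keys: {Aisle, BinID}, {BinID, LotNo}. Prime attributes: {Aisle, BinID, LotNo}.
Aisle --> LotNo: {Aisle}⁺ = {Aisle, LotNo}, which is not all of the attributes, so the left side is not a superkey — BCNF is violated.
Since {LotNo} ⊆ prime attributes and every other non-superkey FD also has a prime right side, the schema is in 3NF.

3NF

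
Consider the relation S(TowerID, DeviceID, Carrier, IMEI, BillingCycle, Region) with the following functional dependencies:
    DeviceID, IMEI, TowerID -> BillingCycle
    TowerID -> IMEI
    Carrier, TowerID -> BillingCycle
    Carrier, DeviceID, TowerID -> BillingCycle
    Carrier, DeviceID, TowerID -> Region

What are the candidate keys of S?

Attributes never on any right-hand side: {Carrier, DeviceID, TowerID} — every candidate key must contain all of them.
{Carrier, DeviceID, TowerID}⁺ = {BillingCycle, Carrier, DeviceID, IMEI, Region, TowerID}, which is every attribute, so {Carrier, DeviceID, TowerID} is a candidate key.
No other minimal set has full closure, so this is the only candidate key.

{Carrier, DeviceID, TowerID}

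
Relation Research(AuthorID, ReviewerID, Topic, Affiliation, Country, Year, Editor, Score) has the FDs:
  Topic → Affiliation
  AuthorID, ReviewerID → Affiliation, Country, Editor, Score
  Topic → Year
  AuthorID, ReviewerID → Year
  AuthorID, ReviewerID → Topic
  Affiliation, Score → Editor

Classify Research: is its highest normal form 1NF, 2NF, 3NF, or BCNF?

Candidate key: {AuthorID, ReviewerID}. Prime attributes: {AuthorID, ReviewerID}.
Topic → Affiliation: {Topic}⁺ = {Affiliation, Topic, Year}, which is not all of the attributes, so the left side is not a superkey — BCNF is violated.
Because {Affiliation} is non-prime and the left side of Topic → Affiliation is not a superkey, the relation is not in 3NF.
No proper subset of a key has a non-prime attribute in its closure, so there is no partial dependency; 2NF holds.

2NF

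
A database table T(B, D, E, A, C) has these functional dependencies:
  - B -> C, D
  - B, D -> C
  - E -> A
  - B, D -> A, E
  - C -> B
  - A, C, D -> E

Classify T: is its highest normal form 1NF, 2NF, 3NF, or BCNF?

Candidate keys: {B}, {C}. Prime attributes: {B, C}.
For E -> A we have {E}⁺ = {A, E}; {E} is not a superkey, so BCNF fails.
E -> A has non-prime {A} on the right and a non-superkey on the left, so 3NF fails.
With only single-attribute keys there can be no partial dependency, so 2NF holds.

2NF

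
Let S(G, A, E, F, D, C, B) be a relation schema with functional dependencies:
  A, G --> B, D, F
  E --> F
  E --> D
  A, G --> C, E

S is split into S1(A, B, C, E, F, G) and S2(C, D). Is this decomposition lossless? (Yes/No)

Common attributes: {C}; their closure is {C}.
Neither S1 nor S2 is contained in that closure, so the decomposition is lossy.

No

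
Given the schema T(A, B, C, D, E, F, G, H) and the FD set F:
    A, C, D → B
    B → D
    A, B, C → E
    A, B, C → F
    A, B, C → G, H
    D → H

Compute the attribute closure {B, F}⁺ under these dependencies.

Start with {B, F}.
B → D applies; add {D} → now {B, D, F}.
D → H applies; add {H} → now {B, D, F, H}.
No further FD applies.

{B, D, F, H}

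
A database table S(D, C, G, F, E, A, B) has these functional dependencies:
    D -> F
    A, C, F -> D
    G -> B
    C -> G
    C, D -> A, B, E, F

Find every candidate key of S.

{A, C, F}, {C, D}

{C} never appears on the right of any FD, so every key must include it.
{C, D}⁺ = {A, B, C, D, E, F, G} — all of the relation — so {C, D} is a candidate key.
{A, C, F}⁺ = {A, B, C, D, E, F, G} — all of the relation — so {A, C, F} is a candidate key.
No proper subset of any of these is a key, and no other minimal superkey exists.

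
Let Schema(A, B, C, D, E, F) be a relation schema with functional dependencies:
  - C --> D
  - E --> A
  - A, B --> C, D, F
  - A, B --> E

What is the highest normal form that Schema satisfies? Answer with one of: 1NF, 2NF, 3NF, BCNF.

Candidate keys: {A, B}, {B, E}. Prime attributes: {A, B, E}.
C --> D: {C}⁺ = {C, D}, which is not all of the attributes, so the left side is not a superkey — BCNF is violated.
C --> D determines the non-prime attribute {D} from a non-superkey — 3NF is violated.
No proper subset of a key has a non-prime attribute in its closure, so there is no partial dependency; 2NF holds.

2NF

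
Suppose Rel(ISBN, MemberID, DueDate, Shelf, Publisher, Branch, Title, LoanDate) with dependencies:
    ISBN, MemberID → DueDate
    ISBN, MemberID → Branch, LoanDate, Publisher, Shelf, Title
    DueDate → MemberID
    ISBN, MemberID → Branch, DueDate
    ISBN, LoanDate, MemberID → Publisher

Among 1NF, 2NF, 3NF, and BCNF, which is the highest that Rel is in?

3NF

Candidate keys: {DueDate, ISBN}, {ISBN, MemberID}. Prime attributes: {DueDate, ISBN, MemberID}.
DueDate → MemberID: {DueDate}⁺ = {DueDate, MemberID}, which is not all of the attributes, so the left side is not a superkey — BCNF is violated.
But every attribute on its right side ({MemberID}) is prime, and the same holds for every other non-superkey FD, so 3NF still holds.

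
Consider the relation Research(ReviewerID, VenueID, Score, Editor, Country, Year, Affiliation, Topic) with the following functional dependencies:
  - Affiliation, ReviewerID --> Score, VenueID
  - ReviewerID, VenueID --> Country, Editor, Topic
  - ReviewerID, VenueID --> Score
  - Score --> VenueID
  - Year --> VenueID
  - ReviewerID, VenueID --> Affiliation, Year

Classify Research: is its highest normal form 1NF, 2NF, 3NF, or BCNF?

3NF

Candidate keys: {Affiliation, ReviewerID}, {ReviewerID, Score}, {ReviewerID, VenueID}, {ReviewerID, Year}. Prime attributes: {Affiliation, ReviewerID, Score, VenueID, Year}.
For Score --> VenueID we have {Score}⁺ = {Score, VenueID}; {Score} is not a superkey, so BCNF fails.
Its right-hand attributes {VenueID} are all prime, as are those of every other non-superkey FD — the relation is in 3NF.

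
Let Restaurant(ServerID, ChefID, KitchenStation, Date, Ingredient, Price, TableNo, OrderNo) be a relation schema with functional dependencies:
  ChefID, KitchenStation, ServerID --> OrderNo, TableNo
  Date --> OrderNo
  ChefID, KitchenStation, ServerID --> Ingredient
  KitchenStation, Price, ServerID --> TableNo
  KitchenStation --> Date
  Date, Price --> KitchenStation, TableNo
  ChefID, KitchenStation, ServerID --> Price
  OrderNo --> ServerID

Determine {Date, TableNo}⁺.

Start with {Date, TableNo}.
Date --> OrderNo applies; add {OrderNo} → now {Date, OrderNo, TableNo}.
OrderNo --> ServerID applies; add {ServerID} → now {Date, OrderNo, ServerID, TableNo}.
No further FD applies.

{Date, OrderNo, ServerID, TableNo}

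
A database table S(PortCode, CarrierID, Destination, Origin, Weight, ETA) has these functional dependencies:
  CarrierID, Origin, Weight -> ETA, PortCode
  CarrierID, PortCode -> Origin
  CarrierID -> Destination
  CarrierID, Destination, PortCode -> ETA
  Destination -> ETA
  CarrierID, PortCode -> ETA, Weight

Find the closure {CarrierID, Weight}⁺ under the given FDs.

Start with {CarrierID, Weight}.
CarrierID -> Destination applies; add {Destination} → now {CarrierID, Destination, Weight}.
Destination -> ETA applies; add {ETA} → now {CarrierID, Destination, ETA, Weight}.
No further FD applies.

{CarrierID, Destination, ETA, Weight}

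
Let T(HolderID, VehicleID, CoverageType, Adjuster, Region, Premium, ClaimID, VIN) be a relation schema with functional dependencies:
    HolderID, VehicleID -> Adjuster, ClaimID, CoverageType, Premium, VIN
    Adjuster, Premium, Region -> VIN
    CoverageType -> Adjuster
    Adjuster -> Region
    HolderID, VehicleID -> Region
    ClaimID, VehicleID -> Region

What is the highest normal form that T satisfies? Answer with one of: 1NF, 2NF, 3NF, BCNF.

2NF

Candidate key: {HolderID, VehicleID}. Prime attributes: {HolderID, VehicleID}.
Adjuster, Premium, Region -> VIN: {Adjuster, Premium, Region}⁺ = {Adjuster, Premium, Region, VIN}, which is not all of the attributes, so the left side is not a superkey — BCNF is violated.
Adjuster, Premium, Region -> VIN has non-prime {VIN} on the right and a non-superkey on the left, so 3NF fails.
No non-prime attribute depends on a proper subset of any candidate key, so 2NF holds.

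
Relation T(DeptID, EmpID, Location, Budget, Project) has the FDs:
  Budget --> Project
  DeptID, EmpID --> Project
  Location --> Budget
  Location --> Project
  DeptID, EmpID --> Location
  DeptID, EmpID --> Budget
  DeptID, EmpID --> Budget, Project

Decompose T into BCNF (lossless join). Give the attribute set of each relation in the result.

{Budget, Location}; {Budget, Project}; {DeptID, EmpID, Location}

Candidate key of the original relation: {DeptID, EmpID}.
{Budget, DeptID, EmpID, Location, Project}: {Budget} determines {Budget, Project} here but is not a superkey — split on Budget --> Project, giving {Budget, Project} and {Budget, DeptID, EmpID, Location}.
{Budget, Project}: every determinant is a superkey — BCNF.
{Budget, DeptID, EmpID, Location}: {Location} determines {Budget, Location} here but is not a superkey — split on Location --> Budget, giving {Budget, Location} and {DeptID, EmpID, Location}.
{Budget, Location}: every determinant is a superkey — BCNF.
{DeptID, EmpID, Location}: every determinant is a superkey — BCNF.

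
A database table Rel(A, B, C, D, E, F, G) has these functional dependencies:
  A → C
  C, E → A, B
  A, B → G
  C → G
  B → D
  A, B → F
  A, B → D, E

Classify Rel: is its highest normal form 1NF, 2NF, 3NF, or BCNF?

1NF

Candidate keys: {A, B}, {A, E}, {C, E}. Prime attributes: {A, B, C, E}.
A → C breaks BCNF: {A}⁺ = {A, C, G}, so {A} is not a superkey.
Because {G} is non-prime and the left side of C → G is not a superkey, the relation is not in 3NF.
Since {A} ⊂ {A, B} and {A}⁺ ⊇ {G} with {G} non-prime, there is a partial dependency; 2NF fails.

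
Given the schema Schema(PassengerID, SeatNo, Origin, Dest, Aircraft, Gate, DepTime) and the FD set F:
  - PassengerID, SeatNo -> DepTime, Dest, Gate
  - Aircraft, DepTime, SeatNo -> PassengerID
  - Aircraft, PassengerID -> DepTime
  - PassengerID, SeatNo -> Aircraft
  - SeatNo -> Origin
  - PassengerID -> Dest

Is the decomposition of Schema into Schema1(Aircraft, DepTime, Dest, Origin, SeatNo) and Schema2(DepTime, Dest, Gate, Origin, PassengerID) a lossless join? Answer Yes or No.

The shared attributes are {DepTime, Dest, Origin} and {DepTime, Dest, Origin}⁺ = {DepTime, Dest, Origin}.
Neither Schema1 nor Schema2 is contained in that closure, so the decomposition is lossy.

No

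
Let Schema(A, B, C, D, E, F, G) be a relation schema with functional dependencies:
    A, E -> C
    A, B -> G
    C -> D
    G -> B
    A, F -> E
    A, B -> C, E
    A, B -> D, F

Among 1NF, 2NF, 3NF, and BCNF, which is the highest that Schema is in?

2NF

Candidate keys: {A, B}, {A, G}. Prime attributes: {A, B, G}.
A, E -> C breaks BCNF: {A, E}⁺ = {A, C, D, E}, so {A, E} is not a superkey.
A, E -> C has non-prime {C} on the right and a non-superkey on the left, so 3NF fails.
No non-prime attribute depends on a proper subset of any candidate key, so 2NF holds.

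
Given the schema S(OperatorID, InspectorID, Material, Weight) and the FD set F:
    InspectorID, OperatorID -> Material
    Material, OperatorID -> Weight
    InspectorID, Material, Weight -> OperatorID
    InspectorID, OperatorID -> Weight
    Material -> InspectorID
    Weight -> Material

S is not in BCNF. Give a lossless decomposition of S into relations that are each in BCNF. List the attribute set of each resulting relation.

Candidate keys of the original relation: {InspectorID, OperatorID}, {Material, OperatorID}, {Weight}.
{InspectorID, Material, OperatorID, Weight}: {Material} determines {InspectorID, Material} here but is not a superkey — split on Material -> InspectorID, giving {InspectorID, Material} and {Material, OperatorID, Weight}.
{InspectorID, Material} has no BCNF violation.
{Material, OperatorID, Weight} has no BCNF violation.

{InspectorID, Material}; {Material, OperatorID, Weight}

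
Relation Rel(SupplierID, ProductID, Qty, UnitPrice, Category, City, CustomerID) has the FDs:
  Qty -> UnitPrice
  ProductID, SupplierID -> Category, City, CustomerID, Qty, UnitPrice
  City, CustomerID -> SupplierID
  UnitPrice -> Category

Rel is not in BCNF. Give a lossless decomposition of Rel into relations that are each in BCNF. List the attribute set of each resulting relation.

Candidate keys of the original relation: {City, CustomerID, ProductID}, {ProductID, SupplierID}.
In {Category, City, CustomerID, ProductID, Qty, SupplierID, UnitPrice}, {Qty} is not a superkey ({Qty}⁺ restricted to this set is {Category, Qty, UnitPrice}), so split on Qty -> Category, UnitPrice into {Category, Qty, UnitPrice} and {City, CustomerID, ProductID, Qty, SupplierID}.
In {Category, Qty, UnitPrice}, {UnitPrice} is not a superkey ({UnitPrice}⁺ restricted to this set is {Category, UnitPrice}), so split on UnitPrice -> Category into {Category, UnitPrice} and {Qty, UnitPrice}.
{Category, UnitPrice} has no BCNF violation.
{Qty, UnitPrice} has no BCNF violation.
In {City, CustomerID, ProductID, Qty, SupplierID}, {City, CustomerID} is not a superkey ({City, CustomerID}⁺ restricted to this set is {City, CustomerID, SupplierID}), so split on City, CustomerID -> SupplierID into {City, CustomerID, SupplierID} and {City, CustomerID, ProductID, Qty}.
{City, CustomerID, SupplierID} has no BCNF violation.
{City, CustomerID, ProductID, Qty} has no BCNF violation.

{Category, UnitPrice}; {City, CustomerID, ProductID, Qty}; {City, CustomerID, SupplierID}; {Qty, UnitPrice}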